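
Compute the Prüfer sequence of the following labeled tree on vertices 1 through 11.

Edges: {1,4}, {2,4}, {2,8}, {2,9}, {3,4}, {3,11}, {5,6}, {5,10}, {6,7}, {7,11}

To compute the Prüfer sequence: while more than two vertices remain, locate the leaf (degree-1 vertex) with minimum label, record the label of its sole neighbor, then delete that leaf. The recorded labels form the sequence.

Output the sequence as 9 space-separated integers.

Answer: 4 2 2 4 3 11 5 6 7

Derivation:
Step 1: leaves = {1,8,9,10}. Remove smallest leaf 1, emit neighbor 4.
Step 2: leaves = {8,9,10}. Remove smallest leaf 8, emit neighbor 2.
Step 3: leaves = {9,10}. Remove smallest leaf 9, emit neighbor 2.
Step 4: leaves = {2,10}. Remove smallest leaf 2, emit neighbor 4.
Step 5: leaves = {4,10}. Remove smallest leaf 4, emit neighbor 3.
Step 6: leaves = {3,10}. Remove smallest leaf 3, emit neighbor 11.
Step 7: leaves = {10,11}. Remove smallest leaf 10, emit neighbor 5.
Step 8: leaves = {5,11}. Remove smallest leaf 5, emit neighbor 6.
Step 9: leaves = {6,11}. Remove smallest leaf 6, emit neighbor 7.
Done: 2 vertices remain (7, 11). Sequence = [4 2 2 4 3 11 5 6 7]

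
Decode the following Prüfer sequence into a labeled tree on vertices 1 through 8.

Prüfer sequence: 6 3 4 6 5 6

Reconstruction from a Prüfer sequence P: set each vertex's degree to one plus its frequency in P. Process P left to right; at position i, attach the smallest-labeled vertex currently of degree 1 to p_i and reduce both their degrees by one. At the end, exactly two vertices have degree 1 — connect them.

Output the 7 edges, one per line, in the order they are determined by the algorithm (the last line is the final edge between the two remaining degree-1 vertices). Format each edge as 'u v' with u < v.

Answer: 1 6
2 3
3 4
4 6
5 7
5 6
6 8

Derivation:
Initial degrees: {1:1, 2:1, 3:2, 4:2, 5:2, 6:4, 7:1, 8:1}
Step 1: smallest deg-1 vertex = 1, p_1 = 6. Add edge {1,6}. Now deg[1]=0, deg[6]=3.
Step 2: smallest deg-1 vertex = 2, p_2 = 3. Add edge {2,3}. Now deg[2]=0, deg[3]=1.
Step 3: smallest deg-1 vertex = 3, p_3 = 4. Add edge {3,4}. Now deg[3]=0, deg[4]=1.
Step 4: smallest deg-1 vertex = 4, p_4 = 6. Add edge {4,6}. Now deg[4]=0, deg[6]=2.
Step 5: smallest deg-1 vertex = 7, p_5 = 5. Add edge {5,7}. Now deg[7]=0, deg[5]=1.
Step 6: smallest deg-1 vertex = 5, p_6 = 6. Add edge {5,6}. Now deg[5]=0, deg[6]=1.
Final: two remaining deg-1 vertices are 6, 8. Add edge {6,8}.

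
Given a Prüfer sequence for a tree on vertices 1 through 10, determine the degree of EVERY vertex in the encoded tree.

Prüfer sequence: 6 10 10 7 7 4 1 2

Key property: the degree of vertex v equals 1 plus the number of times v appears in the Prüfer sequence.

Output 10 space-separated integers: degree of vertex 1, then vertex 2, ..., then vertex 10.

p_1 = 6: count[6] becomes 1
p_2 = 10: count[10] becomes 1
p_3 = 10: count[10] becomes 2
p_4 = 7: count[7] becomes 1
p_5 = 7: count[7] becomes 2
p_6 = 4: count[4] becomes 1
p_7 = 1: count[1] becomes 1
p_8 = 2: count[2] becomes 1
Degrees (1 + count): deg[1]=1+1=2, deg[2]=1+1=2, deg[3]=1+0=1, deg[4]=1+1=2, deg[5]=1+0=1, deg[6]=1+1=2, deg[7]=1+2=3, deg[8]=1+0=1, deg[9]=1+0=1, deg[10]=1+2=3

Answer: 2 2 1 2 1 2 3 1 1 3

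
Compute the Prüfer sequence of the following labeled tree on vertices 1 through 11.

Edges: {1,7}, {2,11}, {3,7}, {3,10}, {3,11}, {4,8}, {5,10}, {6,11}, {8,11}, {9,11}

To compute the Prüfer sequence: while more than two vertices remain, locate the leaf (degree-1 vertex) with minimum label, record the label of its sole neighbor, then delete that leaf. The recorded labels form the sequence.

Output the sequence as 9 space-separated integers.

Step 1: leaves = {1,2,4,5,6,9}. Remove smallest leaf 1, emit neighbor 7.
Step 2: leaves = {2,4,5,6,7,9}. Remove smallest leaf 2, emit neighbor 11.
Step 3: leaves = {4,5,6,7,9}. Remove smallest leaf 4, emit neighbor 8.
Step 4: leaves = {5,6,7,8,9}. Remove smallest leaf 5, emit neighbor 10.
Step 5: leaves = {6,7,8,9,10}. Remove smallest leaf 6, emit neighbor 11.
Step 6: leaves = {7,8,9,10}. Remove smallest leaf 7, emit neighbor 3.
Step 7: leaves = {8,9,10}. Remove smallest leaf 8, emit neighbor 11.
Step 8: leaves = {9,10}. Remove smallest leaf 9, emit neighbor 11.
Step 9: leaves = {10,11}. Remove smallest leaf 10, emit neighbor 3.
Done: 2 vertices remain (3, 11). Sequence = [7 11 8 10 11 3 11 11 3]

Answer: 7 11 8 10 11 3 11 11 3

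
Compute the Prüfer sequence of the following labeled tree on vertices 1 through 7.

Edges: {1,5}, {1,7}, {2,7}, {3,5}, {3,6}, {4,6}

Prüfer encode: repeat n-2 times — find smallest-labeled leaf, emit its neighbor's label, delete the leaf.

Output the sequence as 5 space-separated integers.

Answer: 7 6 3 5 1

Derivation:
Step 1: leaves = {2,4}. Remove smallest leaf 2, emit neighbor 7.
Step 2: leaves = {4,7}. Remove smallest leaf 4, emit neighbor 6.
Step 3: leaves = {6,7}. Remove smallest leaf 6, emit neighbor 3.
Step 4: leaves = {3,7}. Remove smallest leaf 3, emit neighbor 5.
Step 5: leaves = {5,7}. Remove smallest leaf 5, emit neighbor 1.
Done: 2 vertices remain (1, 7). Sequence = [7 6 3 5 1]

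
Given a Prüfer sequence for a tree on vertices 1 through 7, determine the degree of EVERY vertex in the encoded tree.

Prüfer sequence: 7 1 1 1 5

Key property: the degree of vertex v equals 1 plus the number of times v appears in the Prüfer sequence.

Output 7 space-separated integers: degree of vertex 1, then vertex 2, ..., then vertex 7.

Answer: 4 1 1 1 2 1 2

Derivation:
p_1 = 7: count[7] becomes 1
p_2 = 1: count[1] becomes 1
p_3 = 1: count[1] becomes 2
p_4 = 1: count[1] becomes 3
p_5 = 5: count[5] becomes 1
Degrees (1 + count): deg[1]=1+3=4, deg[2]=1+0=1, deg[3]=1+0=1, deg[4]=1+0=1, deg[5]=1+1=2, deg[6]=1+0=1, deg[7]=1+1=2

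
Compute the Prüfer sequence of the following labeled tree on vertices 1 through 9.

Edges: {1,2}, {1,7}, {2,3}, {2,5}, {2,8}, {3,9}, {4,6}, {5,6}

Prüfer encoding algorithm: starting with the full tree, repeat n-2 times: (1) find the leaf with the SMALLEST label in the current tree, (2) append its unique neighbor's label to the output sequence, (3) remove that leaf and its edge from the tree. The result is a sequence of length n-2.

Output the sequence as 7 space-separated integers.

Step 1: leaves = {4,7,8,9}. Remove smallest leaf 4, emit neighbor 6.
Step 2: leaves = {6,7,8,9}. Remove smallest leaf 6, emit neighbor 5.
Step 3: leaves = {5,7,8,9}. Remove smallest leaf 5, emit neighbor 2.
Step 4: leaves = {7,8,9}. Remove smallest leaf 7, emit neighbor 1.
Step 5: leaves = {1,8,9}. Remove smallest leaf 1, emit neighbor 2.
Step 6: leaves = {8,9}. Remove smallest leaf 8, emit neighbor 2.
Step 7: leaves = {2,9}. Remove smallest leaf 2, emit neighbor 3.
Done: 2 vertices remain (3, 9). Sequence = [6 5 2 1 2 2 3]

Answer: 6 5 2 1 2 2 3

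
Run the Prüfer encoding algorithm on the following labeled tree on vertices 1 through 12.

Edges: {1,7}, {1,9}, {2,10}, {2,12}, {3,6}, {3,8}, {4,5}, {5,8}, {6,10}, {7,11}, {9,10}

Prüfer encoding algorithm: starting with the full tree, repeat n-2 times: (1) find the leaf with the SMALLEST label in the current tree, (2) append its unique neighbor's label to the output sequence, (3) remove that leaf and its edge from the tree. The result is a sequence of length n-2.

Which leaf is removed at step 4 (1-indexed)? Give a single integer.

Step 1: current leaves = {4,11,12}. Remove leaf 4 (neighbor: 5).
Step 2: current leaves = {5,11,12}. Remove leaf 5 (neighbor: 8).
Step 3: current leaves = {8,11,12}. Remove leaf 8 (neighbor: 3).
Step 4: current leaves = {3,11,12}. Remove leaf 3 (neighbor: 6).

Answer: 3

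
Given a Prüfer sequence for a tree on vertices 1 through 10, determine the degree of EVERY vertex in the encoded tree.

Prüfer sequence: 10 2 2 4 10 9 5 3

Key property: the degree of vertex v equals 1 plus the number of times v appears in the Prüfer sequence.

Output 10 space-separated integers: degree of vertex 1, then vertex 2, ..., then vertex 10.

p_1 = 10: count[10] becomes 1
p_2 = 2: count[2] becomes 1
p_3 = 2: count[2] becomes 2
p_4 = 4: count[4] becomes 1
p_5 = 10: count[10] becomes 2
p_6 = 9: count[9] becomes 1
p_7 = 5: count[5] becomes 1
p_8 = 3: count[3] becomes 1
Degrees (1 + count): deg[1]=1+0=1, deg[2]=1+2=3, deg[3]=1+1=2, deg[4]=1+1=2, deg[5]=1+1=2, deg[6]=1+0=1, deg[7]=1+0=1, deg[8]=1+0=1, deg[9]=1+1=2, deg[10]=1+2=3

Answer: 1 3 2 2 2 1 1 1 2 3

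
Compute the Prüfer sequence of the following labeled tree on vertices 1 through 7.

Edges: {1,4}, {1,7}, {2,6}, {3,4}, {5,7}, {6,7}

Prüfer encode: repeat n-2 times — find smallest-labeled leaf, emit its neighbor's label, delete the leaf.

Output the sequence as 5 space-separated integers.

Step 1: leaves = {2,3,5}. Remove smallest leaf 2, emit neighbor 6.
Step 2: leaves = {3,5,6}. Remove smallest leaf 3, emit neighbor 4.
Step 3: leaves = {4,5,6}. Remove smallest leaf 4, emit neighbor 1.
Step 4: leaves = {1,5,6}. Remove smallest leaf 1, emit neighbor 7.
Step 5: leaves = {5,6}. Remove smallest leaf 5, emit neighbor 7.
Done: 2 vertices remain (6, 7). Sequence = [6 4 1 7 7]

Answer: 6 4 1 7 7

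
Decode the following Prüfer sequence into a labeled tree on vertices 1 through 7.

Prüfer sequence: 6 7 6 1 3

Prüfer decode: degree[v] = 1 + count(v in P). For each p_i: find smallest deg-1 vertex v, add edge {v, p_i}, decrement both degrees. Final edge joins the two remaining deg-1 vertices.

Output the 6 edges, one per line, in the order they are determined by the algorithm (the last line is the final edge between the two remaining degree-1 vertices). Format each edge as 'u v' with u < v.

Answer: 2 6
4 7
5 6
1 6
1 3
3 7

Derivation:
Initial degrees: {1:2, 2:1, 3:2, 4:1, 5:1, 6:3, 7:2}
Step 1: smallest deg-1 vertex = 2, p_1 = 6. Add edge {2,6}. Now deg[2]=0, deg[6]=2.
Step 2: smallest deg-1 vertex = 4, p_2 = 7. Add edge {4,7}. Now deg[4]=0, deg[7]=1.
Step 3: smallest deg-1 vertex = 5, p_3 = 6. Add edge {5,6}. Now deg[5]=0, deg[6]=1.
Step 4: smallest deg-1 vertex = 6, p_4 = 1. Add edge {1,6}. Now deg[6]=0, deg[1]=1.
Step 5: smallest deg-1 vertex = 1, p_5 = 3. Add edge {1,3}. Now deg[1]=0, deg[3]=1.
Final: two remaining deg-1 vertices are 3, 7. Add edge {3,7}.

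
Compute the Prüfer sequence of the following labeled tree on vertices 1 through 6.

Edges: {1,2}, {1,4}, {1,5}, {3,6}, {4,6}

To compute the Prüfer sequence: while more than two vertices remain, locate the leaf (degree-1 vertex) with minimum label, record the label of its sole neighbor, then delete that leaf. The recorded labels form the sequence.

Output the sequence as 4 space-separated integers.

Answer: 1 6 1 4

Derivation:
Step 1: leaves = {2,3,5}. Remove smallest leaf 2, emit neighbor 1.
Step 2: leaves = {3,5}. Remove smallest leaf 3, emit neighbor 6.
Step 3: leaves = {5,6}. Remove smallest leaf 5, emit neighbor 1.
Step 4: leaves = {1,6}. Remove smallest leaf 1, emit neighbor 4.
Done: 2 vertices remain (4, 6). Sequence = [1 6 1 4]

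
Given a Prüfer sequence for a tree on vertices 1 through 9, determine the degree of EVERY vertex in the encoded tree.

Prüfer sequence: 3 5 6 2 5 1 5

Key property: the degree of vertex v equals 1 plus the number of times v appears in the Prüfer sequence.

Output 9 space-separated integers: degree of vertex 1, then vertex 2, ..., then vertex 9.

p_1 = 3: count[3] becomes 1
p_2 = 5: count[5] becomes 1
p_3 = 6: count[6] becomes 1
p_4 = 2: count[2] becomes 1
p_5 = 5: count[5] becomes 2
p_6 = 1: count[1] becomes 1
p_7 = 5: count[5] becomes 3
Degrees (1 + count): deg[1]=1+1=2, deg[2]=1+1=2, deg[3]=1+1=2, deg[4]=1+0=1, deg[5]=1+3=4, deg[6]=1+1=2, deg[7]=1+0=1, deg[8]=1+0=1, deg[9]=1+0=1

Answer: 2 2 2 1 4 2 1 1 1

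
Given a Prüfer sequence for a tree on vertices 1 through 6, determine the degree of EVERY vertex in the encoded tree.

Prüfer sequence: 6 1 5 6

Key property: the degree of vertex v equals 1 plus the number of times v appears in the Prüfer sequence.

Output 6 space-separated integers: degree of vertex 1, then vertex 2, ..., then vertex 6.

Answer: 2 1 1 1 2 3

Derivation:
p_1 = 6: count[6] becomes 1
p_2 = 1: count[1] becomes 1
p_3 = 5: count[5] becomes 1
p_4 = 6: count[6] becomes 2
Degrees (1 + count): deg[1]=1+1=2, deg[2]=1+0=1, deg[3]=1+0=1, deg[4]=1+0=1, deg[5]=1+1=2, deg[6]=1+2=3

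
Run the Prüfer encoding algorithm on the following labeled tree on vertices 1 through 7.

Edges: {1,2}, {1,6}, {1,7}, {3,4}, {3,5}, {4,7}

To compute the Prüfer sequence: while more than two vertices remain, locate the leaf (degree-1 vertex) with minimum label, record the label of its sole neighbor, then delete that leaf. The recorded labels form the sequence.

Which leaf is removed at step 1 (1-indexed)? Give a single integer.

Step 1: current leaves = {2,5,6}. Remove leaf 2 (neighbor: 1).

Answer: 2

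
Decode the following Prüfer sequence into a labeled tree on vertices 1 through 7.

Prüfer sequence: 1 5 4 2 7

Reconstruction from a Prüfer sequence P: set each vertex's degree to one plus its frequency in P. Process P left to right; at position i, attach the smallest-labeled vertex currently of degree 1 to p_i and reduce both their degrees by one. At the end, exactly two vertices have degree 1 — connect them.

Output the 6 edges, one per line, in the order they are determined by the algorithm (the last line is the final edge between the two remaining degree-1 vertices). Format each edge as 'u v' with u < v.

Answer: 1 3
1 5
4 5
2 4
2 7
6 7

Derivation:
Initial degrees: {1:2, 2:2, 3:1, 4:2, 5:2, 6:1, 7:2}
Step 1: smallest deg-1 vertex = 3, p_1 = 1. Add edge {1,3}. Now deg[3]=0, deg[1]=1.
Step 2: smallest deg-1 vertex = 1, p_2 = 5. Add edge {1,5}. Now deg[1]=0, deg[5]=1.
Step 3: smallest deg-1 vertex = 5, p_3 = 4. Add edge {4,5}. Now deg[5]=0, deg[4]=1.
Step 4: smallest deg-1 vertex = 4, p_4 = 2. Add edge {2,4}. Now deg[4]=0, deg[2]=1.
Step 5: smallest deg-1 vertex = 2, p_5 = 7. Add edge {2,7}. Now deg[2]=0, deg[7]=1.
Final: two remaining deg-1 vertices are 6, 7. Add edge {6,7}.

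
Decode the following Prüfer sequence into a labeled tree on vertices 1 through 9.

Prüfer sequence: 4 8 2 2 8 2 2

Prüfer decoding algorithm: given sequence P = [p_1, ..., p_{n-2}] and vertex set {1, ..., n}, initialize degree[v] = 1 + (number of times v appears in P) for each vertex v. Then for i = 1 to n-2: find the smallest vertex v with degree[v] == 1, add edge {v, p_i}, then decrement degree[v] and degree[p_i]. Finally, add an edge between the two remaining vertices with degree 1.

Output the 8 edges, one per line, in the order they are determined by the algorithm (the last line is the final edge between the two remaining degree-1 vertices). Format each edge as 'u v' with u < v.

Answer: 1 4
3 8
2 4
2 5
6 8
2 7
2 8
2 9

Derivation:
Initial degrees: {1:1, 2:5, 3:1, 4:2, 5:1, 6:1, 7:1, 8:3, 9:1}
Step 1: smallest deg-1 vertex = 1, p_1 = 4. Add edge {1,4}. Now deg[1]=0, deg[4]=1.
Step 2: smallest deg-1 vertex = 3, p_2 = 8. Add edge {3,8}. Now deg[3]=0, deg[8]=2.
Step 3: smallest deg-1 vertex = 4, p_3 = 2. Add edge {2,4}. Now deg[4]=0, deg[2]=4.
Step 4: smallest deg-1 vertex = 5, p_4 = 2. Add edge {2,5}. Now deg[5]=0, deg[2]=3.
Step 5: smallest deg-1 vertex = 6, p_5 = 8. Add edge {6,8}. Now deg[6]=0, deg[8]=1.
Step 6: smallest deg-1 vertex = 7, p_6 = 2. Add edge {2,7}. Now deg[7]=0, deg[2]=2.
Step 7: smallest deg-1 vertex = 8, p_7 = 2. Add edge {2,8}. Now deg[8]=0, deg[2]=1.
Final: two remaining deg-1 vertices are 2, 9. Add edge {2,9}.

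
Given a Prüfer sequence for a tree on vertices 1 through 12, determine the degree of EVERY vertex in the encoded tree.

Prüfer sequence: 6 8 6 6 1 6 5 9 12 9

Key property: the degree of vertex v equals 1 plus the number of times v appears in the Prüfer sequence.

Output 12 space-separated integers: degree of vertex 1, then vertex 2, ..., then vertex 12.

Answer: 2 1 1 1 2 5 1 2 3 1 1 2

Derivation:
p_1 = 6: count[6] becomes 1
p_2 = 8: count[8] becomes 1
p_3 = 6: count[6] becomes 2
p_4 = 6: count[6] becomes 3
p_5 = 1: count[1] becomes 1
p_6 = 6: count[6] becomes 4
p_7 = 5: count[5] becomes 1
p_8 = 9: count[9] becomes 1
p_9 = 12: count[12] becomes 1
p_10 = 9: count[9] becomes 2
Degrees (1 + count): deg[1]=1+1=2, deg[2]=1+0=1, deg[3]=1+0=1, deg[4]=1+0=1, deg[5]=1+1=2, deg[6]=1+4=5, deg[7]=1+0=1, deg[8]=1+1=2, deg[9]=1+2=3, deg[10]=1+0=1, deg[11]=1+0=1, deg[12]=1+1=2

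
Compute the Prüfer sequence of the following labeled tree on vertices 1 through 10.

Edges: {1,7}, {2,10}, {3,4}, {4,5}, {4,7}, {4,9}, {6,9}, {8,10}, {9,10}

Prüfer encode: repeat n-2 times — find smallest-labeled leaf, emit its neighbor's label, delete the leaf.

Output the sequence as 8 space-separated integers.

Step 1: leaves = {1,2,3,5,6,8}. Remove smallest leaf 1, emit neighbor 7.
Step 2: leaves = {2,3,5,6,7,8}. Remove smallest leaf 2, emit neighbor 10.
Step 3: leaves = {3,5,6,7,8}. Remove smallest leaf 3, emit neighbor 4.
Step 4: leaves = {5,6,7,8}. Remove smallest leaf 5, emit neighbor 4.
Step 5: leaves = {6,7,8}. Remove smallest leaf 6, emit neighbor 9.
Step 6: leaves = {7,8}. Remove smallest leaf 7, emit neighbor 4.
Step 7: leaves = {4,8}. Remove smallest leaf 4, emit neighbor 9.
Step 8: leaves = {8,9}. Remove smallest leaf 8, emit neighbor 10.
Done: 2 vertices remain (9, 10). Sequence = [7 10 4 4 9 4 9 10]

Answer: 7 10 4 4 9 4 9 10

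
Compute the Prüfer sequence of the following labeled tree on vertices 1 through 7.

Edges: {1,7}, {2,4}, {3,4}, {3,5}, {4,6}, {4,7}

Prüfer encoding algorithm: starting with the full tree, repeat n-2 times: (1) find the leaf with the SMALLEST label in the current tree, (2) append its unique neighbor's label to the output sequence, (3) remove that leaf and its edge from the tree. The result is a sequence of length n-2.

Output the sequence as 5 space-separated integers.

Step 1: leaves = {1,2,5,6}. Remove smallest leaf 1, emit neighbor 7.
Step 2: leaves = {2,5,6,7}. Remove smallest leaf 2, emit neighbor 4.
Step 3: leaves = {5,6,7}. Remove smallest leaf 5, emit neighbor 3.
Step 4: leaves = {3,6,7}. Remove smallest leaf 3, emit neighbor 4.
Step 5: leaves = {6,7}. Remove smallest leaf 6, emit neighbor 4.
Done: 2 vertices remain (4, 7). Sequence = [7 4 3 4 4]

Answer: 7 4 3 4 4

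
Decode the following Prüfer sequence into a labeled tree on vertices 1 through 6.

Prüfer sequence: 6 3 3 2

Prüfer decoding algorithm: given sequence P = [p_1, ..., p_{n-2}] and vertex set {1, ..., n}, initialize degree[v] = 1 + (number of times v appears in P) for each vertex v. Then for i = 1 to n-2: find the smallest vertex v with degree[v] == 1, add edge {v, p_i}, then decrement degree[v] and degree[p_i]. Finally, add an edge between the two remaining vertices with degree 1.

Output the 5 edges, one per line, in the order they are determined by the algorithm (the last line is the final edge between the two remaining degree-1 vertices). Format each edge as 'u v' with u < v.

Answer: 1 6
3 4
3 5
2 3
2 6

Derivation:
Initial degrees: {1:1, 2:2, 3:3, 4:1, 5:1, 6:2}
Step 1: smallest deg-1 vertex = 1, p_1 = 6. Add edge {1,6}. Now deg[1]=0, deg[6]=1.
Step 2: smallest deg-1 vertex = 4, p_2 = 3. Add edge {3,4}. Now deg[4]=0, deg[3]=2.
Step 3: smallest deg-1 vertex = 5, p_3 = 3. Add edge {3,5}. Now deg[5]=0, deg[3]=1.
Step 4: smallest deg-1 vertex = 3, p_4 = 2. Add edge {2,3}. Now deg[3]=0, deg[2]=1.
Final: two remaining deg-1 vertices are 2, 6. Add edge {2,6}.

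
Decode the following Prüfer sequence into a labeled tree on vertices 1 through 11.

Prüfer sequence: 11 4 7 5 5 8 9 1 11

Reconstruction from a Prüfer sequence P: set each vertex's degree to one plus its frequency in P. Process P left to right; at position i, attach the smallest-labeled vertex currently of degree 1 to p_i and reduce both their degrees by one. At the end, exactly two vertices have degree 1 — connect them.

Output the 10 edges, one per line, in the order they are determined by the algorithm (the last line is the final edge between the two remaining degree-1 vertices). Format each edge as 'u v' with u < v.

Initial degrees: {1:2, 2:1, 3:1, 4:2, 5:3, 6:1, 7:2, 8:2, 9:2, 10:1, 11:3}
Step 1: smallest deg-1 vertex = 2, p_1 = 11. Add edge {2,11}. Now deg[2]=0, deg[11]=2.
Step 2: smallest deg-1 vertex = 3, p_2 = 4. Add edge {3,4}. Now deg[3]=0, deg[4]=1.
Step 3: smallest deg-1 vertex = 4, p_3 = 7. Add edge {4,7}. Now deg[4]=0, deg[7]=1.
Step 4: smallest deg-1 vertex = 6, p_4 = 5. Add edge {5,6}. Now deg[6]=0, deg[5]=2.
Step 5: smallest deg-1 vertex = 7, p_5 = 5. Add edge {5,7}. Now deg[7]=0, deg[5]=1.
Step 6: smallest deg-1 vertex = 5, p_6 = 8. Add edge {5,8}. Now deg[5]=0, deg[8]=1.
Step 7: smallest deg-1 vertex = 8, p_7 = 9. Add edge {8,9}. Now deg[8]=0, deg[9]=1.
Step 8: smallest deg-1 vertex = 9, p_8 = 1. Add edge {1,9}. Now deg[9]=0, deg[1]=1.
Step 9: smallest deg-1 vertex = 1, p_9 = 11. Add edge {1,11}. Now deg[1]=0, deg[11]=1.
Final: two remaining deg-1 vertices are 10, 11. Add edge {10,11}.

Answer: 2 11
3 4
4 7
5 6
5 7
5 8
8 9
1 9
1 11
10 11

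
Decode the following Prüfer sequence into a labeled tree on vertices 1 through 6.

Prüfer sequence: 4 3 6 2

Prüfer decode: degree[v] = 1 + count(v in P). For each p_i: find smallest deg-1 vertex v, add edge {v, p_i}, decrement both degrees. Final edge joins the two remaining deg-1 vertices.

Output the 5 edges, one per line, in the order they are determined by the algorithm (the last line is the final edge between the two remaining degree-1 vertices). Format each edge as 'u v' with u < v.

Answer: 1 4
3 4
3 6
2 5
2 6

Derivation:
Initial degrees: {1:1, 2:2, 3:2, 4:2, 5:1, 6:2}
Step 1: smallest deg-1 vertex = 1, p_1 = 4. Add edge {1,4}. Now deg[1]=0, deg[4]=1.
Step 2: smallest deg-1 vertex = 4, p_2 = 3. Add edge {3,4}. Now deg[4]=0, deg[3]=1.
Step 3: smallest deg-1 vertex = 3, p_3 = 6. Add edge {3,6}. Now deg[3]=0, deg[6]=1.
Step 4: smallest deg-1 vertex = 5, p_4 = 2. Add edge {2,5}. Now deg[5]=0, deg[2]=1.
Final: two remaining deg-1 vertices are 2, 6. Add edge {2,6}.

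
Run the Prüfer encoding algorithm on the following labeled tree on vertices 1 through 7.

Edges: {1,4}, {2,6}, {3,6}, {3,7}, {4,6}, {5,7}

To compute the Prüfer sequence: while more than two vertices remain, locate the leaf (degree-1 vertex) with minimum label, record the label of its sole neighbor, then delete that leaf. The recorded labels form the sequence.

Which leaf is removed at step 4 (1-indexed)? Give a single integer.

Answer: 5

Derivation:
Step 1: current leaves = {1,2,5}. Remove leaf 1 (neighbor: 4).
Step 2: current leaves = {2,4,5}. Remove leaf 2 (neighbor: 6).
Step 3: current leaves = {4,5}. Remove leaf 4 (neighbor: 6).
Step 4: current leaves = {5,6}. Remove leaf 5 (neighbor: 7).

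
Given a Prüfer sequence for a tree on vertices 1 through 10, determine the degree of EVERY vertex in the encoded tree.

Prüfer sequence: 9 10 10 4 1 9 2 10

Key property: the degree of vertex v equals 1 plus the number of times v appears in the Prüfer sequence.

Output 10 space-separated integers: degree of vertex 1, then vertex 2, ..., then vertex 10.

Answer: 2 2 1 2 1 1 1 1 3 4

Derivation:
p_1 = 9: count[9] becomes 1
p_2 = 10: count[10] becomes 1
p_3 = 10: count[10] becomes 2
p_4 = 4: count[4] becomes 1
p_5 = 1: count[1] becomes 1
p_6 = 9: count[9] becomes 2
p_7 = 2: count[2] becomes 1
p_8 = 10: count[10] becomes 3
Degrees (1 + count): deg[1]=1+1=2, deg[2]=1+1=2, deg[3]=1+0=1, deg[4]=1+1=2, deg[5]=1+0=1, deg[6]=1+0=1, deg[7]=1+0=1, deg[8]=1+0=1, deg[9]=1+2=3, deg[10]=1+3=4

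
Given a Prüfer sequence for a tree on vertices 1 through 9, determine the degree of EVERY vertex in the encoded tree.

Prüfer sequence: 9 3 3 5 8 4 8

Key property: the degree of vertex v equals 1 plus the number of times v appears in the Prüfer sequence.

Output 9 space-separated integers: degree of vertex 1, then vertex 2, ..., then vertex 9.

p_1 = 9: count[9] becomes 1
p_2 = 3: count[3] becomes 1
p_3 = 3: count[3] becomes 2
p_4 = 5: count[5] becomes 1
p_5 = 8: count[8] becomes 1
p_6 = 4: count[4] becomes 1
p_7 = 8: count[8] becomes 2
Degrees (1 + count): deg[1]=1+0=1, deg[2]=1+0=1, deg[3]=1+2=3, deg[4]=1+1=2, deg[5]=1+1=2, deg[6]=1+0=1, deg[7]=1+0=1, deg[8]=1+2=3, deg[9]=1+1=2

Answer: 1 1 3 2 2 1 1 3 2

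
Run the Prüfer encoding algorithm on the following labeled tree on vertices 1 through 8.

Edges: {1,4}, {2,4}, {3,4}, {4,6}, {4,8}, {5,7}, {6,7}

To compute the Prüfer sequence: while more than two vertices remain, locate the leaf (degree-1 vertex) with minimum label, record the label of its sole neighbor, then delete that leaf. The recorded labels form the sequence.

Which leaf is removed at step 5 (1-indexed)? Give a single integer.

Step 1: current leaves = {1,2,3,5,8}. Remove leaf 1 (neighbor: 4).
Step 2: current leaves = {2,3,5,8}. Remove leaf 2 (neighbor: 4).
Step 3: current leaves = {3,5,8}. Remove leaf 3 (neighbor: 4).
Step 4: current leaves = {5,8}. Remove leaf 5 (neighbor: 7).
Step 5: current leaves = {7,8}. Remove leaf 7 (neighbor: 6).

Answer: 7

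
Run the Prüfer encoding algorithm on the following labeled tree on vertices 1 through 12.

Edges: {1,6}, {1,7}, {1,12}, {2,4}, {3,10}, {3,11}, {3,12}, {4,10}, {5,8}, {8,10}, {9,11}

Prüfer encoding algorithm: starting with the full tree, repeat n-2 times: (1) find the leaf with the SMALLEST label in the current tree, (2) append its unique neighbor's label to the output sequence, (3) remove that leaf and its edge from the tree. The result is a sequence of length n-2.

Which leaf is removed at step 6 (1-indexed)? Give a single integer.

Step 1: current leaves = {2,5,6,7,9}. Remove leaf 2 (neighbor: 4).
Step 2: current leaves = {4,5,6,7,9}. Remove leaf 4 (neighbor: 10).
Step 3: current leaves = {5,6,7,9}. Remove leaf 5 (neighbor: 8).
Step 4: current leaves = {6,7,8,9}. Remove leaf 6 (neighbor: 1).
Step 5: current leaves = {7,8,9}. Remove leaf 7 (neighbor: 1).
Step 6: current leaves = {1,8,9}. Remove leaf 1 (neighbor: 12).

Answer: 1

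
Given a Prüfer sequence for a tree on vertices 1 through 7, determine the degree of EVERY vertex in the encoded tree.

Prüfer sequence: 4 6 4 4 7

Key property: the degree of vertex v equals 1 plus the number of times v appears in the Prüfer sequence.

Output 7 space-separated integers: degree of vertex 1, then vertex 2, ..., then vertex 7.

Answer: 1 1 1 4 1 2 2

Derivation:
p_1 = 4: count[4] becomes 1
p_2 = 6: count[6] becomes 1
p_3 = 4: count[4] becomes 2
p_4 = 4: count[4] becomes 3
p_5 = 7: count[7] becomes 1
Degrees (1 + count): deg[1]=1+0=1, deg[2]=1+0=1, deg[3]=1+0=1, deg[4]=1+3=4, deg[5]=1+0=1, deg[6]=1+1=2, deg[7]=1+1=2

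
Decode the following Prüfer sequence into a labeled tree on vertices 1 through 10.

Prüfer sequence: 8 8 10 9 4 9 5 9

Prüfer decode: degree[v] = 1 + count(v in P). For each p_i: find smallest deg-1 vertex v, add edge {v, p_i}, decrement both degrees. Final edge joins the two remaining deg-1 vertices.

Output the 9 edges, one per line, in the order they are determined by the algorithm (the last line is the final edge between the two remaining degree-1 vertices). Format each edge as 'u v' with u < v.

Answer: 1 8
2 8
3 10
6 9
4 7
4 9
5 8
5 9
9 10

Derivation:
Initial degrees: {1:1, 2:1, 3:1, 4:2, 5:2, 6:1, 7:1, 8:3, 9:4, 10:2}
Step 1: smallest deg-1 vertex = 1, p_1 = 8. Add edge {1,8}. Now deg[1]=0, deg[8]=2.
Step 2: smallest deg-1 vertex = 2, p_2 = 8. Add edge {2,8}. Now deg[2]=0, deg[8]=1.
Step 3: smallest deg-1 vertex = 3, p_3 = 10. Add edge {3,10}. Now deg[3]=0, deg[10]=1.
Step 4: smallest deg-1 vertex = 6, p_4 = 9. Add edge {6,9}. Now deg[6]=0, deg[9]=3.
Step 5: smallest deg-1 vertex = 7, p_5 = 4. Add edge {4,7}. Now deg[7]=0, deg[4]=1.
Step 6: smallest deg-1 vertex = 4, p_6 = 9. Add edge {4,9}. Now deg[4]=0, deg[9]=2.
Step 7: smallest deg-1 vertex = 8, p_7 = 5. Add edge {5,8}. Now deg[8]=0, deg[5]=1.
Step 8: smallest deg-1 vertex = 5, p_8 = 9. Add edge {5,9}. Now deg[5]=0, deg[9]=1.
Final: two remaining deg-1 vertices are 9, 10. Add edge {9,10}.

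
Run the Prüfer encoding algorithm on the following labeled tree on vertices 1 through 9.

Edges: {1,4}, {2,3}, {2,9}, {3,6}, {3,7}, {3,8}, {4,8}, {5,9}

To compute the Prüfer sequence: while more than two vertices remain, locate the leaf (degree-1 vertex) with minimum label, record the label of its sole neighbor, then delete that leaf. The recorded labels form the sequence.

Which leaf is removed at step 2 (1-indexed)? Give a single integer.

Step 1: current leaves = {1,5,6,7}. Remove leaf 1 (neighbor: 4).
Step 2: current leaves = {4,5,6,7}. Remove leaf 4 (neighbor: 8).

Answer: 4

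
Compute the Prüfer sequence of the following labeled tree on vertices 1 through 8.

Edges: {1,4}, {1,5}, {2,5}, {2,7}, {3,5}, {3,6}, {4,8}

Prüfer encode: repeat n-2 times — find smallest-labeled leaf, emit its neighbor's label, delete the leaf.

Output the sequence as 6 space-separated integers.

Answer: 3 5 2 5 1 4

Derivation:
Step 1: leaves = {6,7,8}. Remove smallest leaf 6, emit neighbor 3.
Step 2: leaves = {3,7,8}. Remove smallest leaf 3, emit neighbor 5.
Step 3: leaves = {7,8}. Remove smallest leaf 7, emit neighbor 2.
Step 4: leaves = {2,8}. Remove smallest leaf 2, emit neighbor 5.
Step 5: leaves = {5,8}. Remove smallest leaf 5, emit neighbor 1.
Step 6: leaves = {1,8}. Remove smallest leaf 1, emit neighbor 4.
Done: 2 vertices remain (4, 8). Sequence = [3 5 2 5 1 4]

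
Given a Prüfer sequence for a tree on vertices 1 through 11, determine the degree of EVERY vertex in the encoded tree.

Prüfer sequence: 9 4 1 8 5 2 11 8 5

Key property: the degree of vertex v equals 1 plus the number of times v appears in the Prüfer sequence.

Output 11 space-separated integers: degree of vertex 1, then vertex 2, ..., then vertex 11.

p_1 = 9: count[9] becomes 1
p_2 = 4: count[4] becomes 1
p_3 = 1: count[1] becomes 1
p_4 = 8: count[8] becomes 1
p_5 = 5: count[5] becomes 1
p_6 = 2: count[2] becomes 1
p_7 = 11: count[11] becomes 1
p_8 = 8: count[8] becomes 2
p_9 = 5: count[5] becomes 2
Degrees (1 + count): deg[1]=1+1=2, deg[2]=1+1=2, deg[3]=1+0=1, deg[4]=1+1=2, deg[5]=1+2=3, deg[6]=1+0=1, deg[7]=1+0=1, deg[8]=1+2=3, deg[9]=1+1=2, deg[10]=1+0=1, deg[11]=1+1=2

Answer: 2 2 1 2 3 1 1 3 2 1 2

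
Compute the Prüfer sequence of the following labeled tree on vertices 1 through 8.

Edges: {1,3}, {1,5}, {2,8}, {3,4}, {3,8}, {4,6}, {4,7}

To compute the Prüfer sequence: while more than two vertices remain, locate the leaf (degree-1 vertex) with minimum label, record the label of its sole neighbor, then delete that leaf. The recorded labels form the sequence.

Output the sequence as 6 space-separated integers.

Answer: 8 1 3 4 4 3

Derivation:
Step 1: leaves = {2,5,6,7}. Remove smallest leaf 2, emit neighbor 8.
Step 2: leaves = {5,6,7,8}. Remove smallest leaf 5, emit neighbor 1.
Step 3: leaves = {1,6,7,8}. Remove smallest leaf 1, emit neighbor 3.
Step 4: leaves = {6,7,8}. Remove smallest leaf 6, emit neighbor 4.
Step 5: leaves = {7,8}. Remove smallest leaf 7, emit neighbor 4.
Step 6: leaves = {4,8}. Remove smallest leaf 4, emit neighbor 3.
Done: 2 vertices remain (3, 8). Sequence = [8 1 3 4 4 3]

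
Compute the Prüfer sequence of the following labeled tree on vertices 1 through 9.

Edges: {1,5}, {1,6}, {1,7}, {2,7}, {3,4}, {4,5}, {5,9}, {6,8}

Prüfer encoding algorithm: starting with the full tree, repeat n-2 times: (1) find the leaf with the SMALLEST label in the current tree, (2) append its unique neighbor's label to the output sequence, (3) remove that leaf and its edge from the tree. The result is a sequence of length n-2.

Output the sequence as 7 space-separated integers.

Step 1: leaves = {2,3,8,9}. Remove smallest leaf 2, emit neighbor 7.
Step 2: leaves = {3,7,8,9}. Remove smallest leaf 3, emit neighbor 4.
Step 3: leaves = {4,7,8,9}. Remove smallest leaf 4, emit neighbor 5.
Step 4: leaves = {7,8,9}. Remove smallest leaf 7, emit neighbor 1.
Step 5: leaves = {8,9}. Remove smallest leaf 8, emit neighbor 6.
Step 6: leaves = {6,9}. Remove smallest leaf 6, emit neighbor 1.
Step 7: leaves = {1,9}. Remove smallest leaf 1, emit neighbor 5.
Done: 2 vertices remain (5, 9). Sequence = [7 4 5 1 6 1 5]

Answer: 7 4 5 1 6 1 5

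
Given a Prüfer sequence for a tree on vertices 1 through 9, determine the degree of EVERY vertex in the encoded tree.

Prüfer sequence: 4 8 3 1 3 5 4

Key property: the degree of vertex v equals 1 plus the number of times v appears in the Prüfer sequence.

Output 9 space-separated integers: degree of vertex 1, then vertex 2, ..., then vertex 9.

Answer: 2 1 3 3 2 1 1 2 1

Derivation:
p_1 = 4: count[4] becomes 1
p_2 = 8: count[8] becomes 1
p_3 = 3: count[3] becomes 1
p_4 = 1: count[1] becomes 1
p_5 = 3: count[3] becomes 2
p_6 = 5: count[5] becomes 1
p_7 = 4: count[4] becomes 2
Degrees (1 + count): deg[1]=1+1=2, deg[2]=1+0=1, deg[3]=1+2=3, deg[4]=1+2=3, deg[5]=1+1=2, deg[6]=1+0=1, deg[7]=1+0=1, deg[8]=1+1=2, deg[9]=1+0=1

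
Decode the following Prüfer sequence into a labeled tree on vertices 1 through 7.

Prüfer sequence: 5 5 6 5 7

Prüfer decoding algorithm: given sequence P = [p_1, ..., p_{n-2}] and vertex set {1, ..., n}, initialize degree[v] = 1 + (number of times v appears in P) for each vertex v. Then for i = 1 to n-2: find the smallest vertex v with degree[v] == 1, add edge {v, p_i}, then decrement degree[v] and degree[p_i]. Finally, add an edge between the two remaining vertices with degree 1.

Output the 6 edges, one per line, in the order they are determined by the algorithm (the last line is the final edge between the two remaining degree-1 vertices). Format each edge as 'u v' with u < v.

Initial degrees: {1:1, 2:1, 3:1, 4:1, 5:4, 6:2, 7:2}
Step 1: smallest deg-1 vertex = 1, p_1 = 5. Add edge {1,5}. Now deg[1]=0, deg[5]=3.
Step 2: smallest deg-1 vertex = 2, p_2 = 5. Add edge {2,5}. Now deg[2]=0, deg[5]=2.
Step 3: smallest deg-1 vertex = 3, p_3 = 6. Add edge {3,6}. Now deg[3]=0, deg[6]=1.
Step 4: smallest deg-1 vertex = 4, p_4 = 5. Add edge {4,5}. Now deg[4]=0, deg[5]=1.
Step 5: smallest deg-1 vertex = 5, p_5 = 7. Add edge {5,7}. Now deg[5]=0, deg[7]=1.
Final: two remaining deg-1 vertices are 6, 7. Add edge {6,7}.

Answer: 1 5
2 5
3 6
4 5
5 7
6 7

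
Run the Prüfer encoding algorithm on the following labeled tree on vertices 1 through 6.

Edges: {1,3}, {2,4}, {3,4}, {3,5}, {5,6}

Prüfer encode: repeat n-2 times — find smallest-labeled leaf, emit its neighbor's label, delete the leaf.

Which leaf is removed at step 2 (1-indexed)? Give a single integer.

Answer: 2

Derivation:
Step 1: current leaves = {1,2,6}. Remove leaf 1 (neighbor: 3).
Step 2: current leaves = {2,6}. Remove leaf 2 (neighbor: 4).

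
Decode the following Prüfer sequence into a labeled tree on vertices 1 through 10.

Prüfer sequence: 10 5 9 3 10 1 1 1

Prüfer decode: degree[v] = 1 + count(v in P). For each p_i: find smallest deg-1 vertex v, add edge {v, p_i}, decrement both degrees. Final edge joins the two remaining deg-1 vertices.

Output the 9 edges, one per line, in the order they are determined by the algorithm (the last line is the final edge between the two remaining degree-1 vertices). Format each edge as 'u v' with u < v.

Answer: 2 10
4 5
5 9
3 6
3 10
1 7
1 8
1 9
1 10

Derivation:
Initial degrees: {1:4, 2:1, 3:2, 4:1, 5:2, 6:1, 7:1, 8:1, 9:2, 10:3}
Step 1: smallest deg-1 vertex = 2, p_1 = 10. Add edge {2,10}. Now deg[2]=0, deg[10]=2.
Step 2: smallest deg-1 vertex = 4, p_2 = 5. Add edge {4,5}. Now deg[4]=0, deg[5]=1.
Step 3: smallest deg-1 vertex = 5, p_3 = 9. Add edge {5,9}. Now deg[5]=0, deg[9]=1.
Step 4: smallest deg-1 vertex = 6, p_4 = 3. Add edge {3,6}. Now deg[6]=0, deg[3]=1.
Step 5: smallest deg-1 vertex = 3, p_5 = 10. Add edge {3,10}. Now deg[3]=0, deg[10]=1.
Step 6: smallest deg-1 vertex = 7, p_6 = 1. Add edge {1,7}. Now deg[7]=0, deg[1]=3.
Step 7: smallest deg-1 vertex = 8, p_7 = 1. Add edge {1,8}. Now deg[8]=0, deg[1]=2.
Step 8: smallest deg-1 vertex = 9, p_8 = 1. Add edge {1,9}. Now deg[9]=0, deg[1]=1.
Final: two remaining deg-1 vertices are 1, 10. Add edge {1,10}.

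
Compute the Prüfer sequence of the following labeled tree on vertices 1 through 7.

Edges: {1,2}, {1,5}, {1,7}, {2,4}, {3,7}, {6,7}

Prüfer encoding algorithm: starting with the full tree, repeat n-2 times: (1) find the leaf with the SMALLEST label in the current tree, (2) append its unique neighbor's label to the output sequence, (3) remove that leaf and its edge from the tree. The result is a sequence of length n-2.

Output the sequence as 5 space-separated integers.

Answer: 7 2 1 1 7

Derivation:
Step 1: leaves = {3,4,5,6}. Remove smallest leaf 3, emit neighbor 7.
Step 2: leaves = {4,5,6}. Remove smallest leaf 4, emit neighbor 2.
Step 3: leaves = {2,5,6}. Remove smallest leaf 2, emit neighbor 1.
Step 4: leaves = {5,6}. Remove smallest leaf 5, emit neighbor 1.
Step 5: leaves = {1,6}. Remove smallest leaf 1, emit neighbor 7.
Done: 2 vertices remain (6, 7). Sequence = [7 2 1 1 7]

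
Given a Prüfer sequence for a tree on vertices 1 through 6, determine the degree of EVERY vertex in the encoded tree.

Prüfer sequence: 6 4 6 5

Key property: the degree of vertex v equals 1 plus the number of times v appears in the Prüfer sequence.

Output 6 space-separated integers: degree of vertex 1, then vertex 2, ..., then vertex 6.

p_1 = 6: count[6] becomes 1
p_2 = 4: count[4] becomes 1
p_3 = 6: count[6] becomes 2
p_4 = 5: count[5] becomes 1
Degrees (1 + count): deg[1]=1+0=1, deg[2]=1+0=1, deg[3]=1+0=1, deg[4]=1+1=2, deg[5]=1+1=2, deg[6]=1+2=3

Answer: 1 1 1 2 2 3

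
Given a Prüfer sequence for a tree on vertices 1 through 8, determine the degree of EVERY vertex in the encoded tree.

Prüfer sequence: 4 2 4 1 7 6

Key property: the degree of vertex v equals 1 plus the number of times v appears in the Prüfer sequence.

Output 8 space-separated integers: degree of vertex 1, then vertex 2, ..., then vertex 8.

p_1 = 4: count[4] becomes 1
p_2 = 2: count[2] becomes 1
p_3 = 4: count[4] becomes 2
p_4 = 1: count[1] becomes 1
p_5 = 7: count[7] becomes 1
p_6 = 6: count[6] becomes 1
Degrees (1 + count): deg[1]=1+1=2, deg[2]=1+1=2, deg[3]=1+0=1, deg[4]=1+2=3, deg[5]=1+0=1, deg[6]=1+1=2, deg[7]=1+1=2, deg[8]=1+0=1

Answer: 2 2 1 3 1 2 2 1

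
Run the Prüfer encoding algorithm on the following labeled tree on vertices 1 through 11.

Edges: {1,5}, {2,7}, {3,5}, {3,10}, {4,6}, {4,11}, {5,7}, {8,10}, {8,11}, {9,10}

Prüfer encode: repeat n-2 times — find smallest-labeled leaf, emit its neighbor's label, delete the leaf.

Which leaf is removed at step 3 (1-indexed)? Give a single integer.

Step 1: current leaves = {1,2,6,9}. Remove leaf 1 (neighbor: 5).
Step 2: current leaves = {2,6,9}. Remove leaf 2 (neighbor: 7).
Step 3: current leaves = {6,7,9}. Remove leaf 6 (neighbor: 4).

Answer: 6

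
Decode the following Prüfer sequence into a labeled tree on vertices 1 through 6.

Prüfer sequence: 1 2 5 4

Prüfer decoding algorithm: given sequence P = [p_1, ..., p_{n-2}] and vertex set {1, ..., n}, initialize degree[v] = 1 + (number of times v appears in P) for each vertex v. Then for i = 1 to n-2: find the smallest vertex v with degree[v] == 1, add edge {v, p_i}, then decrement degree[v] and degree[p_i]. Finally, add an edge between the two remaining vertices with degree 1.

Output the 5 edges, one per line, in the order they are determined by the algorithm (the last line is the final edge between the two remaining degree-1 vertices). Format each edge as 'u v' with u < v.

Initial degrees: {1:2, 2:2, 3:1, 4:2, 5:2, 6:1}
Step 1: smallest deg-1 vertex = 3, p_1 = 1. Add edge {1,3}. Now deg[3]=0, deg[1]=1.
Step 2: smallest deg-1 vertex = 1, p_2 = 2. Add edge {1,2}. Now deg[1]=0, deg[2]=1.
Step 3: smallest deg-1 vertex = 2, p_3 = 5. Add edge {2,5}. Now deg[2]=0, deg[5]=1.
Step 4: smallest deg-1 vertex = 5, p_4 = 4. Add edge {4,5}. Now deg[5]=0, deg[4]=1.
Final: two remaining deg-1 vertices are 4, 6. Add edge {4,6}.

Answer: 1 3
1 2
2 5
4 5
4 6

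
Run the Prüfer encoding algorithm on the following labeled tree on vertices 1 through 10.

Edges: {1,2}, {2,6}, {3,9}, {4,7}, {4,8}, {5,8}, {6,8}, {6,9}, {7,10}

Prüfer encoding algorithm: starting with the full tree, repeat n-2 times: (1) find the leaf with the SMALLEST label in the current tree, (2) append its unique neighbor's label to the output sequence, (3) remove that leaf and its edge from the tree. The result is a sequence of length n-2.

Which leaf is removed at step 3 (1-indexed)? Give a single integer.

Step 1: current leaves = {1,3,5,10}. Remove leaf 1 (neighbor: 2).
Step 2: current leaves = {2,3,5,10}. Remove leaf 2 (neighbor: 6).
Step 3: current leaves = {3,5,10}. Remove leaf 3 (neighbor: 9).

Answer: 3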